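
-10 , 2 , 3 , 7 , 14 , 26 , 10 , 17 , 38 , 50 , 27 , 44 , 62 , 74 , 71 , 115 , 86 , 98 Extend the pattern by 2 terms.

The slot pattern repeats as AABB (period 4), so there are 2 interleaved tracks.
Track A: -10, 2, 14, 26, 38, 50, 62, 74, 86, 98 (arithmetic with common difference +12).
Track B: 3, 7, 10, 17, 27, 44, 71, 115 (each term equals the sum of the previous two).
The 19th slot belongs to track B; its 9th term is 186.
Position 20 falls in track B as its term 10, giving 301.

186, 301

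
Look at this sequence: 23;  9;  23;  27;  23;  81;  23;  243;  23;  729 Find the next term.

23

Positions 1, 3, 5, … form one subsequence and positions 2, 4, 6, … form another.
Stream A: 23, 23, 23, 23, 23 (the constant sequence 23).
Stream B: 9, 27, 81, 243, 729 (successive powers of 3).
Term 11 comes from stream A (its 6th entry): 23.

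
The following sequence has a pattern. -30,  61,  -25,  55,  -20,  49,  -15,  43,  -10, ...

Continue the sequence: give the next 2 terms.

The terms cycle through 2 interleaved subsequences.
Stream A: -30, -25, -20, -15, -10 — arithmetic, step +5.
Stream B: 61, 55, 49, 43 — linear: a_n = 67 − 6·n.
Position 10 falls in stream B as its term 5, giving 37.
Position 11 falls in stream A as its term 6, giving -5.

37, -5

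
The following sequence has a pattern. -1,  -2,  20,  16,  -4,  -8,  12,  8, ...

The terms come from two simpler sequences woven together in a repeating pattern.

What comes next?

Positions follow the repeating pattern AABB; grouping by letter gives 2 tracks.
Track A: -1, -2, -4, -8 — a geometric progression (common ratio 2).
Track B: 20, 16, 12, 8 — arithmetic with common difference −4.
Position 9 → track A, term 5 = -16.

-16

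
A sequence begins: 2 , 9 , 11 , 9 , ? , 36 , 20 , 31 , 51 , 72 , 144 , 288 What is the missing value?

The slot pattern repeats as AAABBB (period 6), so there are 2 interleaved tracks.
Stream A = 2, 9, 11, 20, 31, 51: a Fibonacci-like recurrence a_n = a_{n-1} + a_{n-2}.
Stream B = 9, ?, 36, 72, 144, 288: a geometric progression (common ratio 2).
The gap is stream B's term 2; the rule gives 18.

18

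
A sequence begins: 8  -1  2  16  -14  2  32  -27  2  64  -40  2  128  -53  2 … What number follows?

Split by position mod 3 into 3 tracks.
Track A = 8, 16, 32, 64, 128: geometric, ×2 each step.
Track B = -1, -14, -27, -40, -53: arithmetic with common difference −13.
Track C = 2, 2, 2, 2, 2: the constant sequence 2.
The 16th slot belongs to track A; its 6th term is 256.

256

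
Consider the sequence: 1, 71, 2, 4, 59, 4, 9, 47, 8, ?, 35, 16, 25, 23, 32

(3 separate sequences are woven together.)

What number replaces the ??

16

Taking every 3rd term gives 3 separate tracks.
Track A is 1, 4, 9, ?, 25, which is the squares 1², 2², 3², ….
Track B is 71, 59, 47, 35, 23, which is subtracting 12 each time.
Track C is 2, 4, 8, 16, 32, which is powers 2^1, 2^2, 2^3, ….
So the missing entry in track A is 16.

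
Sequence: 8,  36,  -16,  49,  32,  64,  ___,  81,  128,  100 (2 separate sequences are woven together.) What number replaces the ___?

-64

The terms cycle through 2 interleaved subsequences.
Track A: 8, -16, 32, ?, 128 — multiplying by -2 each time.
Track B: 36, 49, 64, 81, 100 — perfect squares starting at 6².
Track A's pattern makes the blank -64.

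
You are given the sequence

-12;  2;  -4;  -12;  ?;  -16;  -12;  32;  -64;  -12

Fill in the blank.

Positions follow the repeating pattern ABB; grouping by letter gives 2 tracks.
Track A: -12, -12, -12, -12 (the constant sequence -12).
Track B: 2, -4, ?, -16, 32, -64 (geometric with ratio -2).
So the missing entry in track B is 8.

8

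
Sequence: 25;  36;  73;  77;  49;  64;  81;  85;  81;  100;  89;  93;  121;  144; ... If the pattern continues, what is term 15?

Reading positions in blocks of 4 reveals the pattern AABB — 2 tracks woven together.
Track A: 25, 36, 49, 64, 81, 100, 121, 144 — perfect squares starting at 5².
Track B: 73, 77, 81, 85, 89, 93 — arithmetic with common difference +4.
Term 15 comes from track B (its 7th entry): 97.

97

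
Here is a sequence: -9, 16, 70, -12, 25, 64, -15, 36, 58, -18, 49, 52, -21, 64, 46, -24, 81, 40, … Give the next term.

-27

Read the sequence 3 terms at a time; column i is its own pattern.
Subsequence A is -9, -12, -15, -18, -21, -24, which is arithmetic with common difference −3.
Subsequence B is 16, 25, 36, 49, 64, 81, which is perfect squares starting at 4².
Subsequence C is 70, 64, 58, 52, 46, 40, which is arithmetic with common difference −6.
Position 19 → subsequence A, term 7 = -27.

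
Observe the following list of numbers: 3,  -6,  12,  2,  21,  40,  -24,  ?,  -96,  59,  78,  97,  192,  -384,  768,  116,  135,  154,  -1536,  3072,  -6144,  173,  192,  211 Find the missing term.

48

Reading positions in blocks of 6 reveals the pattern AAABBB — 2 tracks woven together.
Track A = 3, -6, 12, -24, ?, -96, 192, -384, 768, -1536, 3072, -6144: geometric, ×-2 each step.
Track B = 2, 21, 40, 59, 78, 97, 116, 135, 154, 173, 192, 211: adding 19 each time.
Track A's pattern makes the blank 48.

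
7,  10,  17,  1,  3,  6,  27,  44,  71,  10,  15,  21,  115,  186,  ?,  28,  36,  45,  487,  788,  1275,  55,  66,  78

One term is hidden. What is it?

301

The slot pattern repeats as AAABBB (period 6), so there are 2 interleaved tracks.
Stream A: 7, 10, 17, 27, 44, 71, 115, 186, ?, 487, 788, 1275. A Fibonacci-like recurrence a_n = a_{n-1} + a_{n-2}.
Stream B: 1, 3, 6, 10, 15, 21, 28, 36, 45, 55, 66, 78. The triangular numbers T_1, T_2, ….
Filling stream A at index 9 by its rule yields 301.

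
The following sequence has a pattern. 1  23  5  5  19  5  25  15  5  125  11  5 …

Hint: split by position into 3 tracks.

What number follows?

625

The terms cycle through 3 interleaved subsequences.
Track A: 1, 5, 25, 125. Powers 5^0, 5^1, 5^2, ….
Track B: 23, 19, 15, 11. Linear: a_n = 27 − 4·n.
Track C: 5, 5, 5, 5. Always 5.
Position 13 falls in track A as its term 5, giving 625.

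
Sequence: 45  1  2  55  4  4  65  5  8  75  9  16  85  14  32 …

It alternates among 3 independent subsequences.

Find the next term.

95

Split by position mod 3 into 3 tracks.
Track A: 45, 55, 65, 75, 85 — arithmetic with common difference +10.
Track B: 1, 4, 5, 9, 14 — a Fibonacci-like recurrence a_n = a_{n-1} + a_{n-2}.
Track C: 2, 4, 8, 16, 32 — powers of 2.
Term 16 comes from track A (its 6th entry): 95.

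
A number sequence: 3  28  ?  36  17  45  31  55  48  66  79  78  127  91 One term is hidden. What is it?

14

Split by position mod 2 into 2 tracks.
Track A: 3, ?, 17, 31, 48, 79, 127. Each term equals the sum of the previous two.
Track B: 28, 36, 45, 55, 66, 78, 91. The triangular numbers T_7, T_8, ….
So the missing entry in track A is 14.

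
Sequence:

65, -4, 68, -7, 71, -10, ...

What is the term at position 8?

-13

Positions 1, 3, 5, … form one subsequence and positions 2, 4, 6, … form another.
Track A: 65, 68, 71. Arithmetic, step +3.
Track B: -4, -7, -10. Arithmetic, step −3.
Term 8 comes from track B (its 4th entry): -13.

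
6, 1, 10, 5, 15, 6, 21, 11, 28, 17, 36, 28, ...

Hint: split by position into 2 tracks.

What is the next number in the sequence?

45

The terms cycle through 2 interleaved subsequences.
Track A = 6, 10, 15, 21, 28, 36: triangular numbers n(n+1)/2 for n = 3, 4, ….
Track B = 1, 5, 6, 11, 17, 28: each term equals the sum of the previous two.
Position 13 → track A, term 7 = 45.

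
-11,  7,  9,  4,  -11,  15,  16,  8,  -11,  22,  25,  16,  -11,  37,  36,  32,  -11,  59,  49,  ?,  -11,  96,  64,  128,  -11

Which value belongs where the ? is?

Read the sequence 4 terms at a time; column i is its own pattern.
Track A = -11, -11, -11, -11, -11, -11, -11: always -11.
Track B = 7, 15, 22, 37, 59, 96: a Fibonacci-like recurrence a_n = a_{n-1} + a_{n-2}.
Track C = 9, 16, 25, 36, 49, 64: perfect squares starting at 3².
Track D = 4, 8, 16, 32, ?, 128: successive powers of 2.
The gap is track D's term 5; the rule gives 64.

64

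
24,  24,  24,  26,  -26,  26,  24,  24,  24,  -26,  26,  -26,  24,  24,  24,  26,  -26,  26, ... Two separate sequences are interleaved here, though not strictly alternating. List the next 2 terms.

24, 24

Reading positions in blocks of 6 reveals the pattern AAABBB — 2 tracks woven together.
Stream A: 24, 24, 24, 24, 24, 24, 24, 24, 24. Constant 24.
Stream B: 26, -26, 26, -26, 26, -26, 26, -26, 26. Alternating ±26.
Term 19 comes from stream A (its 10th entry): 24.
The 20th slot belongs to stream A; its 11th term is 24.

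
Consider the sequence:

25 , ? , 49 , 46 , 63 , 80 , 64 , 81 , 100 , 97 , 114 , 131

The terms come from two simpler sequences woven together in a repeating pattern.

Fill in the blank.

Reading positions in blocks of 6 reveals the pattern AAABBB — 2 tracks woven together.
Stream A = 25, ?, 49, 64, 81, 100: consecutive squares n² from n = 5.
Stream B = 46, 63, 80, 97, 114, 131: arithmetic with common difference +17.
So the missing entry in stream A is 36.

36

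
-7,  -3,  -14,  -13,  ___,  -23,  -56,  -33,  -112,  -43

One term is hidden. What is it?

-28

Split by position mod 2 into 2 tracks.
Subsequence A is -7, -14, ?, -56, -112, which is geometric with ratio 2.
Subsequence B is -3, -13, -23, -33, -43, which is arithmetic, step −10.
Filling subsequence A at index 3 by its rule yields -28.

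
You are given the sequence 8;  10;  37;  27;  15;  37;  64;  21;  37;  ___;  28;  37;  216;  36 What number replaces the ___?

125

The terms cycle through 3 interleaved subsequences.
Subsequence A: 8, 27, 64, ?, 216 (consecutive cubes n³ from n = 2).
Subsequence B: 10, 15, 21, 28, 36 (the triangular numbers T_4, T_5, …).
Subsequence C: 37, 37, 37, 37 (always 37).
The gap is subsequence A's term 4; the rule gives 125.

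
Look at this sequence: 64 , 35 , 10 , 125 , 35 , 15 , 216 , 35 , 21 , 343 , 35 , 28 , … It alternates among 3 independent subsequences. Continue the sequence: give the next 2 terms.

Split by position mod 3 into 3 tracks.
Track A is 64, 125, 216, 343, which is perfect cubes starting at 4³.
Track B is 35, 35, 35, 35, which is constant 35.
Track C is 10, 15, 21, 28, which is the triangular numbers T_4, T_5, ….
Term 13 comes from track A (its 5th entry): 512.
Term 14 comes from track B (its 5th entry): 35.

512, 35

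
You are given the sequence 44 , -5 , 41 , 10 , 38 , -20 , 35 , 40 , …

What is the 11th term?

The terms cycle through 2 interleaved subsequences.
Subsequence A = 44, 41, 38, 35: linear: a_n = 47 − 3·n.
Subsequence B = -5, 10, -20, 40: geometric, ×-2 each step.
Position 11 falls in subsequence A as its term 6, giving 29.

29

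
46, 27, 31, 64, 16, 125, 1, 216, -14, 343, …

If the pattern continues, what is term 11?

-29

Split by position mod 2 into 2 tracks.
Track A = 46, 31, 16, 1, -14: arithmetic with common difference −15.
Track B = 27, 64, 125, 216, 343: consecutive cubes n³ from n = 3.
Term 11 comes from track A (its 6th entry): -29.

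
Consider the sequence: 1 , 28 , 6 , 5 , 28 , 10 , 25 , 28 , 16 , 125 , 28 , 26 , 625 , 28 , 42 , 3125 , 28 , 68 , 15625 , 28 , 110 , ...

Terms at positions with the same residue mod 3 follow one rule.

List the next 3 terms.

78125, 28, 178

Split by position mod 3 into 3 tracks.
Subsequence A is 1, 5, 25, 125, 625, 3125, 15625, which is powers 5^0, 5^1, 5^2, ….
Subsequence B is 28, 28, 28, 28, 28, 28, 28, which is constant 28.
Subsequence C is 6, 10, 16, 26, 42, 68, 110, which is Fibonacci-style (each term is the sum of the two before it).
Term 22 comes from subsequence A (its 8th entry): 78125.
The 23rd slot belongs to subsequence B; its 8th term is 28.
Position 24 → subsequence C, term 8 = 178.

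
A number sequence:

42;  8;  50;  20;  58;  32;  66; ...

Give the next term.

Positions 1, 3, 5, … form one subsequence and positions 2, 4, 6, … form another.
Track A = 42, 50, 58, 66: adding 8 each time.
Track B = 8, 20, 32: arithmetic with common difference +12.
Position 8 falls in track B as its term 4, giving 44.

44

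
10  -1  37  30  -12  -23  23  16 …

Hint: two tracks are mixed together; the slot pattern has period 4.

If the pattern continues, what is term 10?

-45

Reading positions in blocks of 4 reveals the pattern AABB — 2 tracks woven together.
Track A: 10, -1, -12, -23. Arithmetic, step −11.
Track B: 37, 30, 23, 16. Arithmetic, step −7.
The 10th slot belongs to track A; its 6th term is -45.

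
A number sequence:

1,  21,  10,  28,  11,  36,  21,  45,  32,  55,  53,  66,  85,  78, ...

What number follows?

The terms cycle through 2 interleaved subsequences.
Stream A: 1, 10, 11, 21, 32, 53, 85. A Fibonacci-like recurrence a_n = a_{n-1} + a_{n-2}.
Stream B: 21, 28, 36, 45, 55, 66, 78. The triangular numbers T_6, T_7, ….
Position 15 falls in stream A as its term 8, giving 138.

138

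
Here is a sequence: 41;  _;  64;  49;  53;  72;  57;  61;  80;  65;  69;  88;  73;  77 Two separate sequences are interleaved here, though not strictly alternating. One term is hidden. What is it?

45

Positions follow the repeating pattern AAB; grouping by letter gives 2 tracks.
Subsequence A = 41, ?, 49, 53, 57, 61, 65, 69, 73, 77: adding 4 each time.
Subsequence B = 64, 72, 80, 88: adding 8 each time.
So the missing entry in subsequence A is 45.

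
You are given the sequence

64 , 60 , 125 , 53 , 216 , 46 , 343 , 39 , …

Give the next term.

512

The terms cycle through 2 interleaved subsequences.
Track A: 64, 125, 216, 343 (perfect cubes starting at 4³).
Track B: 60, 53, 46, 39 (linear: a_n = 67 − 7·n).
Position 9 → track A, term 5 = 512.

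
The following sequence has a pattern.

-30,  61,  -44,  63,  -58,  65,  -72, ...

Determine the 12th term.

71

Split by position mod 2 into 2 tracks.
Subsequence A is -30, -44, -58, -72, which is subtracting 14 each time.
Subsequence B is 61, 63, 65, which is adding 2 each time.
Term 12 comes from subsequence B (its 6th entry): 71.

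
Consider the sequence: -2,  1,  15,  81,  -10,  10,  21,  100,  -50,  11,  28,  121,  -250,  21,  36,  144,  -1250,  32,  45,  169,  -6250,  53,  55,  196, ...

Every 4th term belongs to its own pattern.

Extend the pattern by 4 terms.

-31250, 85, 66, 225

Split by position mod 4: positions 1, 5, 9, … form one track, and each other residue class forms its own.
Stream A = -2, -10, -50, -250, -1250, -6250: geometric with ratio 5.
Stream B = 1, 10, 11, 21, 32, 53: a Fibonacci-like recurrence a_n = a_{n-1} + a_{n-2}.
Stream C = 15, 21, 28, 36, 45, 55: the triangular numbers T_5, T_6, ….
Stream D = 81, 100, 121, 144, 169, 196: consecutive squares n² from n = 9.
Term 25 comes from stream A (its 7th entry): -31250.
Position 26 → stream B, term 7 = 85.
The 27th slot belongs to stream C; its 7th term is 66.
The 28th slot belongs to stream D; its 7th term is 225.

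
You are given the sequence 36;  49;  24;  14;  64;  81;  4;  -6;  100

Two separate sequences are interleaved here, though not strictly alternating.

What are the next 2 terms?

Positions follow the repeating pattern AABB; grouping by letter gives 2 tracks.
Stream A = 36, 49, 64, 81, 100: consecutive squares n² from n = 6.
Stream B = 24, 14, 4, -6: subtracting 10 each time.
Position 10 → stream A, term 6 = 121.
The 11th slot belongs to stream B; its 5th term is -16.

121, -16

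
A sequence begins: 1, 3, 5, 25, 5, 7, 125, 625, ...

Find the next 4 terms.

9, 11, 3125, 15625

Reading positions in blocks of 4 reveals the pattern AABB — 2 tracks woven together.
Stream A is 1, 3, 5, 7, which is linear: a_n = -1 + 2·n.
Stream B is 5, 25, 125, 625, which is powers 5^1, 5^2, 5^3, ….
Position 9 → stream A, term 5 = 9.
Term 10 comes from stream A (its 6th entry): 11.
Position 11 → stream B, term 5 = 3125.
Position 12 → stream B, term 6 = 15625.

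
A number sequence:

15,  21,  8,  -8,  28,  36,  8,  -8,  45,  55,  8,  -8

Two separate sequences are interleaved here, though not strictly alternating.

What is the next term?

Positions follow the repeating pattern AABB; grouping by letter gives 2 tracks.
Subsequence A is 15, 21, 28, 36, 45, 55, which is the triangular numbers T_5, T_6, ….
Subsequence B is 8, -8, 8, -8, 8, -8, which is alternating ±8.
Position 13 falls in subsequence A as its term 7, giving 66.

66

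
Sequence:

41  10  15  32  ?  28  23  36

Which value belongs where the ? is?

Reading positions in blocks of 3 reveals the pattern ABB — 2 tracks woven together.
Subsequence A = 41, 32, 23: arithmetic with common difference −9.
Subsequence B = 10, 15, ?, 28, 36: triangular numbers n(n+1)/2 for n = 4, 5, ….
The gap is subsequence B's term 3; the rule gives 21.

21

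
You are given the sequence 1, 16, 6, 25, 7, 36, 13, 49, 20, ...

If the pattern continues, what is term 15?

86

Taking every 2nd term gives 2 separate tracks.
Subsequence A = 1, 6, 7, 13, 20: Fibonacci-style (each term is the sum of the two before it).
Subsequence B = 16, 25, 36, 49: the squares 4², 5², 6², ….
Term 15 comes from subsequence A (its 8th entry): 86.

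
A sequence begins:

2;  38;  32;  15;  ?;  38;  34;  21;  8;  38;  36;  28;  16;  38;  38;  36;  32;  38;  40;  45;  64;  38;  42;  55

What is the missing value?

The terms cycle through 4 interleaved subsequences.
Subsequence A: 2, ?, 8, 16, 32, 64 — powers 2^1, 2^2, 2^3, ….
Subsequence B: 38, 38, 38, 38, 38, 38 — constant 38.
Subsequence C: 32, 34, 36, 38, 40, 42 — arithmetic, step +2.
Subsequence D: 15, 21, 28, 36, 45, 55 — triangular numbers starting at T_5.
Subsequence A's pattern makes the blank 4.

4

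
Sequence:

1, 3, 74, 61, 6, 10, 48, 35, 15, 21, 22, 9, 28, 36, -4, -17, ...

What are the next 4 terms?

45, 55, -30, -43

Positions follow the repeating pattern AABB; grouping by letter gives 2 tracks.
Stream A: 1, 3, 6, 10, 15, 21, 28, 36 — triangular numbers n(n+1)/2 for n = 1, 2, ….
Stream B: 74, 61, 48, 35, 22, 9, -4, -17 — subtracting 13 each time.
Term 17 comes from stream A (its 9th entry): 45.
The 18th slot belongs to stream A; its 10th term is 55.
The 19th slot belongs to stream B; its 9th term is -30.
The 20th slot belongs to stream B; its 10th term is -43.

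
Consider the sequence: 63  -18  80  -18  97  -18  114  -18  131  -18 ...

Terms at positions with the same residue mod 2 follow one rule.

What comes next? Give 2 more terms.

148, -18

Positions 1, 3, 5, … form one subsequence and positions 2, 4, 6, … form another.
Stream A = 63, 80, 97, 114, 131: arithmetic, step +17.
Stream B = -18, -18, -18, -18, -18: always -18.
Position 11 → stream A, term 6 = 148.
Term 12 comes from stream B (its 6th entry): -18.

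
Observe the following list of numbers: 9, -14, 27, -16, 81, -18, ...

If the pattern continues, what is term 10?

Split by position mod 2 into 2 tracks.
Track A is 9, 27, 81, which is successive powers of 3.
Track B is -14, -16, -18, which is linear: a_n = -12 − 2·n.
Term 10 comes from track B (its 5th entry): -22.

-22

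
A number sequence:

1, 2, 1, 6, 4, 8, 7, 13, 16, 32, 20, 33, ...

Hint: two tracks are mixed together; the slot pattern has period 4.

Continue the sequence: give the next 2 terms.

64, 128

The slot pattern repeats as AABB (period 4), so there are 2 interleaved tracks.
Subsequence A: 1, 2, 4, 8, 16, 32. Powers of 2.
Subsequence B: 1, 6, 7, 13, 20, 33. Each term equals the sum of the previous two.
Position 13 falls in subsequence A as its term 7, giving 64.
Position 14 falls in subsequence A as its term 8, giving 128.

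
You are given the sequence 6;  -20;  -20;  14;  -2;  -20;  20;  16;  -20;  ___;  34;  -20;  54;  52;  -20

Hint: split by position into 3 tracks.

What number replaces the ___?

34

Taking every 3rd term gives 3 separate tracks.
Stream A: 6, 14, 20, ?, 54. A Fibonacci-like recurrence a_n = a_{n-1} + a_{n-2}.
Stream B: -20, -2, 16, 34, 52. Arithmetic, step +18.
Stream C: -20, -20, -20, -20, -20. The constant sequence -20.
The gap is stream A's term 4; the rule gives 34.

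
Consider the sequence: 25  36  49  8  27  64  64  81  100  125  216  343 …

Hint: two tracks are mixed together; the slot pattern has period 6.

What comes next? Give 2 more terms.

Reading positions in blocks of 6 reveals the pattern AAABBB — 2 tracks woven together.
Stream A = 25, 36, 49, 64, 81, 100: consecutive squares n² from n = 5.
Stream B = 8, 27, 64, 125, 216, 343: the cubes 2³, 3³, 4³, ….
Position 13 → stream A, term 7 = 121.
Position 14 falls in stream A as its term 8, giving 144.

121, 144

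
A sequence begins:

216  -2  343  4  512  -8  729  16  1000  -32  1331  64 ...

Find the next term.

1728

Odd-indexed and even-indexed terms follow separate rules.
Track A: 216, 343, 512, 729, 1000, 1331. Consecutive cubes n³ from n = 6.
Track B: -2, 4, -8, 16, -32, 64. A geometric progression (common ratio -2).
The 13th slot belongs to track A; its 7th term is 1728.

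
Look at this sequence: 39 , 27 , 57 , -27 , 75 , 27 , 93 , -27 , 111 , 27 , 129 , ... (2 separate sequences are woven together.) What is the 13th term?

The terms cycle through 2 interleaved subsequences.
Track A = 39, 57, 75, 93, 111, 129: linear: a_n = 21 + 18·n.
Track B = 27, -27, 27, -27, 27: oscillating between 27 and -27.
Position 13 falls in track A as its term 7, giving 147.

147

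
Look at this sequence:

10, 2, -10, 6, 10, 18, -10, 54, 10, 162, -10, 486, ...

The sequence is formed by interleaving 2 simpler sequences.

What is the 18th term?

13122

Split by position mod 2 into 2 tracks.
Track A: 10, -10, 10, -10, 10, -10 (oscillating between 10 and -10).
Track B: 2, 6, 18, 54, 162, 486 (a geometric progression (common ratio 3)).
Position 18 falls in track B as its term 9, giving 13122.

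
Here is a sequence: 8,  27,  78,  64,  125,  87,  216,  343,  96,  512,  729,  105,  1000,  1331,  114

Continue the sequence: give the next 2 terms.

1728, 2197

The slot pattern repeats as AAB (period 3), so there are 2 interleaved tracks.
Subsequence A: 8, 27, 64, 125, 216, 343, 512, 729, 1000, 1331. Perfect cubes starting at 2³.
Subsequence B: 78, 87, 96, 105, 114. Adding 9 each time.
The 16th slot belongs to subsequence A; its 11th term is 1728.
Position 17 falls in subsequence A as its term 12, giving 2197.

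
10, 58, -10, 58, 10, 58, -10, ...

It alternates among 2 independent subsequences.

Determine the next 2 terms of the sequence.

58, 10

Odd-indexed and even-indexed terms follow separate rules.
Track A is 10, -10, 10, -10, which is the oscillation 10·(−1)^(n+1).
Track B is 58, 58, 58, which is constant 58.
Position 8 falls in track B as its term 4, giving 58.
Position 9 falls in track A as its term 5, giving 10.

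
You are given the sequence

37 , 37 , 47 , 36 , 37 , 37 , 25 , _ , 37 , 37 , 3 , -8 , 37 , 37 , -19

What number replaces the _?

Positions follow the repeating pattern AABB; grouping by letter gives 2 tracks.
Track A: 37, 37, 37, 37, 37, 37, 37, 37. Constant 37.
Track B: 47, 36, 25, ?, 3, -8, -19. Subtracting 11 each time.
Track B's pattern makes the blank 14.

14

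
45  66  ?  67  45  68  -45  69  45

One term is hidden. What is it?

Taking every 2nd term gives 2 separate tracks.
Stream A: 45, ?, 45, -45, 45 — oscillating between 45 and -45.
Stream B: 66, 67, 68, 69 — arithmetic, step +1.
Stream A's pattern makes the blank -45.

-45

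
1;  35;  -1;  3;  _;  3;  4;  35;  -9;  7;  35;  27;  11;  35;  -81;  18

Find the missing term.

35

Split by position mod 3: positions 1, 4, 7, … form one track, and each other residue class forms its own.
Track A: 1, 3, 4, 7, 11, 18. Fibonacci-style (each term is the sum of the two before it).
Track B: 35, ?, 35, 35, 35. Always 35.
Track C: -1, 3, -9, 27, -81. Geometric, ×-3 each step.
The gap is track B's term 2; the rule gives 35.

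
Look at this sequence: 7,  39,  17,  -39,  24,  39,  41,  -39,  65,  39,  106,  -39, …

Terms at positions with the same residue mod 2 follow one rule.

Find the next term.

171

Odd-indexed and even-indexed terms follow separate rules.
Track A: 7, 17, 24, 41, 65, 106 — Fibonacci-style (each term is the sum of the two before it).
Track B: 39, -39, 39, -39, 39, -39 — alternating ±39.
The 13th slot belongs to track A; its 7th term is 171.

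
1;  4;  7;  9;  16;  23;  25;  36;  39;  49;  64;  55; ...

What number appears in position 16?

The slot pattern repeats as AAB (period 3), so there are 2 interleaved tracks.
Stream A: 1, 4, 9, 16, 25, 36, 49, 64. Consecutive squares n² from n = 1.
Stream B: 7, 23, 39, 55. Arithmetic with common difference +16.
Position 16 falls in stream A as its term 11, giving 121.

121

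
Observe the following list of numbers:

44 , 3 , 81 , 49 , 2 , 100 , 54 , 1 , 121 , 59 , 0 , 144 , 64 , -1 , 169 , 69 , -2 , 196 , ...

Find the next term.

Split by position mod 3 into 3 tracks.
Track A: 44, 49, 54, 59, 64, 69 (linear: a_n = 39 + 5·n).
Track B: 3, 2, 1, 0, -1, -2 (arithmetic with common difference −1).
Track C: 81, 100, 121, 144, 169, 196 (the squares 9², 10², 11², …).
The 19th slot belongs to track A; its 7th term is 74.

74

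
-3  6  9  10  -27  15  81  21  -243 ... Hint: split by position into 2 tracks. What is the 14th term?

Split by position mod 2 into 2 tracks.
Track A: -3, 9, -27, 81, -243 — a geometric progression (common ratio -3).
Track B: 6, 10, 15, 21 — triangular numbers n(n+1)/2 for n = 3, 4, ….
Term 14 comes from track B (its 7th entry): 45.

45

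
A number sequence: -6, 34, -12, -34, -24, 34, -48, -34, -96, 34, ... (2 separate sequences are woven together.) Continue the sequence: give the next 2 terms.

Taking every 2nd term gives 2 separate tracks.
Subsequence A: -6, -12, -24, -48, -96. Multiplying by 2 each time.
Subsequence B: 34, -34, 34, -34, 34. The oscillation 34·(−1)^(n+1).
Position 11 falls in subsequence A as its term 6, giving -192.
The 12th slot belongs to subsequence B; its 6th term is -34.

-192, -34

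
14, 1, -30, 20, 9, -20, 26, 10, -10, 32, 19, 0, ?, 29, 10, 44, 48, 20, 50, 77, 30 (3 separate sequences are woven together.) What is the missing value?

38

Split by position mod 3: positions 1, 4, 7, … form one track, and each other residue class forms its own.
Track A = 14, 20, 26, 32, ?, 44, 50: linear: a_n = 8 + 6·n.
Track B = 1, 9, 10, 19, 29, 48, 77: Fibonacci-style (each term is the sum of the two before it).
Track C = -30, -20, -10, 0, 10, 20, 30: linear: a_n = -40 + 10·n.
The gap is track A's term 5; the rule gives 38.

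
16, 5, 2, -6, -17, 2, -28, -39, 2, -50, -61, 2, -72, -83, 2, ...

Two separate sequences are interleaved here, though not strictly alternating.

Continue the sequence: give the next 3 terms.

-94, -105, 2

Positions follow the repeating pattern AAB; grouping by letter gives 2 tracks.
Subsequence A: 16, 5, -6, -17, -28, -39, -50, -61, -72, -83 (subtracting 11 each time).
Subsequence B: 2, 2, 2, 2, 2 (always 2).
Position 16 → subsequence A, term 11 = -94.
Position 17 → subsequence A, term 12 = -105.
The 18th slot belongs to subsequence B; its 6th term is 2.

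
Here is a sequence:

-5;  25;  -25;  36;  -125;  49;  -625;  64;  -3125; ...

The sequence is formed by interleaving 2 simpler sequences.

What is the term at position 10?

81

Split by position mod 2 into 2 tracks.
Subsequence A: -5, -25, -125, -625, -3125 (a geometric progression (common ratio 5)).
Subsequence B: 25, 36, 49, 64 (the squares 5², 6², 7², …).
Position 10 → subsequence B, term 5 = 81.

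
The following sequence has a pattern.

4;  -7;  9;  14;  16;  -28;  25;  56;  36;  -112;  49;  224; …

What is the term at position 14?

-448

The terms cycle through 2 interleaved subsequences.
Track A = 4, 9, 16, 25, 36, 49: consecutive squares n² from n = 2.
Track B = -7, 14, -28, 56, -112, 224: multiplying by -2 each time.
Position 14 → track B, term 7 = -448.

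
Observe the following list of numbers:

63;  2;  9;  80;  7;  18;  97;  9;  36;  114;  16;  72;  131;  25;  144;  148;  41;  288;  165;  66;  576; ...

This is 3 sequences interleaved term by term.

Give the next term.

Read the sequence 3 terms at a time; column i is its own pattern.
Stream A = 63, 80, 97, 114, 131, 148, 165: arithmetic, step +17.
Stream B = 2, 7, 9, 16, 25, 41, 66: a Fibonacci-like recurrence a_n = a_{n-1} + a_{n-2}.
Stream C = 9, 18, 36, 72, 144, 288, 576: geometric, ×2 each step.
Position 22 falls in stream A as its term 8, giving 182.

182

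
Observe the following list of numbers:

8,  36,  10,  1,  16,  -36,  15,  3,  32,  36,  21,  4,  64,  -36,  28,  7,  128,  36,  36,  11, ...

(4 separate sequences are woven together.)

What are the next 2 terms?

256, -36

Taking every 4th term gives 4 separate tracks.
Stream A: 8, 16, 32, 64, 128 — powers of 2.
Stream B: 36, -36, 36, -36, 36 — the oscillation 36·(−1)^(n+1).
Stream C: 10, 15, 21, 28, 36 — triangular numbers n(n+1)/2 for n = 4, 5, ….
Stream D: 1, 3, 4, 7, 11 — Fibonacci-style (each term is the sum of the two before it).
Position 21 → stream A, term 6 = 256.
Position 22 falls in stream B as its term 6, giving -36.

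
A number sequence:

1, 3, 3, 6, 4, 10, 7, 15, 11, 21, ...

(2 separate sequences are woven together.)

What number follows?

Taking every 2nd term gives 2 separate tracks.
Stream A = 1, 3, 4, 7, 11: each term equals the sum of the previous two.
Stream B = 3, 6, 10, 15, 21: triangular numbers starting at T_2.
The 11th slot belongs to stream A; its 6th term is 18.

18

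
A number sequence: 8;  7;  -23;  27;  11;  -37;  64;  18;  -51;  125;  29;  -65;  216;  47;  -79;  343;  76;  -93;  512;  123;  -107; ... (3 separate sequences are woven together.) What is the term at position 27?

-135

The terms cycle through 3 interleaved subsequences.
Track A: 8, 27, 64, 125, 216, 343, 512 — consecutive cubes n³ from n = 2.
Track B: 7, 11, 18, 29, 47, 76, 123 — Fibonacci-style (each term is the sum of the two before it).
Track C: -23, -37, -51, -65, -79, -93, -107 — linear: a_n = -9 − 14·n.
The 27th slot belongs to track C; its 9th term is -135.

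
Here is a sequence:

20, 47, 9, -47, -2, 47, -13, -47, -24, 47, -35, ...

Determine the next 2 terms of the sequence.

Split by position mod 2 into 2 tracks.
Track A is 20, 9, -2, -13, -24, -35, which is arithmetic, step −11.
Track B is 47, -47, 47, -47, 47, which is oscillating between 47 and -47.
Term 12 comes from track B (its 6th entry): -47.
Position 13 falls in track A as its term 7, giving -46.

-47, -46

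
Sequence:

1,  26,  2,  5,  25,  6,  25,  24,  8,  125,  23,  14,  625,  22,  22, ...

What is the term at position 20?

Read the sequence 3 terms at a time; column i is its own pattern.
Stream A: 1, 5, 25, 125, 625. Geometric with ratio 5.
Stream B: 26, 25, 24, 23, 22. Linear: a_n = 27 − n.
Stream C: 2, 6, 8, 14, 22. Each term equals the sum of the previous two.
Term 20 comes from stream B (its 7th entry): 20.

20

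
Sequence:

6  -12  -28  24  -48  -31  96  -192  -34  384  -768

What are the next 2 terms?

-37, 1536

The slot pattern repeats as AAB (period 3), so there are 2 interleaved tracks.
Subsequence A = 6, -12, 24, -48, 96, -192, 384, -768: geometric with ratio -2.
Subsequence B = -28, -31, -34: subtracting 3 each time.
Position 12 falls in subsequence B as its term 4, giving -37.
Position 13 falls in subsequence A as its term 9, giving 1536.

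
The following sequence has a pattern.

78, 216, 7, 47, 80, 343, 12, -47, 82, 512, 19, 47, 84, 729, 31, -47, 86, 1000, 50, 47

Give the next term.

The terms cycle through 4 interleaved subsequences.
Subsequence A is 78, 80, 82, 84, 86, which is arithmetic with common difference +2.
Subsequence B is 216, 343, 512, 729, 1000, which is consecutive cubes n³ from n = 6.
Subsequence C is 7, 12, 19, 31, 50, which is a Fibonacci-like recurrence a_n = a_{n-1} + a_{n-2}.
Subsequence D is 47, -47, 47, -47, 47, which is alternating ±47.
The 21st slot belongs to subsequence A; its 6th term is 88.

88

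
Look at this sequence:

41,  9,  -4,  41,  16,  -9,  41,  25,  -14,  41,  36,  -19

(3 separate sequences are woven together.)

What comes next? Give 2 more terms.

41, 49

Taking every 3rd term gives 3 separate tracks.
Track A: 41, 41, 41, 41. The constant sequence 41.
Track B: 9, 16, 25, 36. The squares 3², 4², 5², ….
Track C: -4, -9, -14, -19. Subtracting 5 each time.
The 13th slot belongs to track A; its 5th term is 41.
The 14th slot belongs to track B; its 5th term is 49.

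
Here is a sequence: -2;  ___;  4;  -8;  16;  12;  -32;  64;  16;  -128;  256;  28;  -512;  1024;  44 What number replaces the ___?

Reading positions in blocks of 3 reveals the pattern AAB — 2 tracks woven together.
Subsequence A is -2, ?, -8, 16, -32, 64, -128, 256, -512, 1024, which is multiplying by -2 each time.
Subsequence B is 4, 12, 16, 28, 44, which is each term equals the sum of the previous two.
So the missing entry in subsequence A is 4.

4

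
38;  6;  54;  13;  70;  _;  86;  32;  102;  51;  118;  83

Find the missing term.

Split by position mod 2 into 2 tracks.
Subsequence A: 38, 54, 70, 86, 102, 118 (arithmetic with common difference +16).
Subsequence B: 6, 13, ?, 32, 51, 83 (Fibonacci-style (each term is the sum of the two before it)).
So the missing entry in subsequence B is 19.

19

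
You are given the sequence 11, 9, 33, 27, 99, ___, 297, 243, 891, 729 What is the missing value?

81

The terms cycle through 2 interleaved subsequences.
Stream A = 11, 33, 99, 297, 891: geometric, ×3 each step.
Stream B = 9, 27, ?, 243, 729: powers 3^2, 3^3, 3^4, ….
So the missing entry in stream B is 81.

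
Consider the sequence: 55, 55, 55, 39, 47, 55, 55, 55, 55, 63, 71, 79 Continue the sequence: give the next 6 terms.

55, 55, 55, 87, 95, 103

The slot pattern repeats as AAABBB (period 6), so there are 2 interleaved tracks.
Stream A: 55, 55, 55, 55, 55, 55 (the constant sequence 55).
Stream B: 39, 47, 55, 63, 71, 79 (adding 8 each time).
Term 13 comes from stream A (its 7th entry): 55.
Term 14 comes from stream A (its 8th entry): 55.
Term 15 comes from stream A (its 9th entry): 55.
Position 16 → stream B, term 7 = 87.
The 17th slot belongs to stream B; its 8th term is 95.
The 18th slot belongs to stream B; its 9th term is 103.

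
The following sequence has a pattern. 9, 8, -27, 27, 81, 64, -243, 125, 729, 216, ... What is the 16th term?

729

Positions 1, 3, 5, … form one subsequence and positions 2, 4, 6, … form another.
Track A: 9, -27, 81, -243, 729 (geometric, ×-3 each step).
Track B: 8, 27, 64, 125, 216 (perfect cubes starting at 2³).
Position 16 falls in track B as its term 8, giving 729.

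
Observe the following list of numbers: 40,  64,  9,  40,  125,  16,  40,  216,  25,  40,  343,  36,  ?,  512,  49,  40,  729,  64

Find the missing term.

40

Split by position mod 3: positions 1, 4, 7, … form one track, and each other residue class forms its own.
Stream A = 40, 40, 40, 40, ?, 40: always 40.
Stream B = 64, 125, 216, 343, 512, 729: consecutive cubes n³ from n = 4.
Stream C = 9, 16, 25, 36, 49, 64: consecutive squares n² from n = 3.
The gap is stream A's term 5; the rule gives 40.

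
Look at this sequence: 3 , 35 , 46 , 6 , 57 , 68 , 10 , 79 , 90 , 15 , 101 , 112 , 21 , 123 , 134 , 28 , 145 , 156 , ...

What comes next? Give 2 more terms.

Positions follow the repeating pattern ABB; grouping by letter gives 2 tracks.
Stream A is 3, 6, 10, 15, 21, 28, which is triangular numbers n(n+1)/2 for n = 2, 3, ….
Stream B is 35, 46, 57, 68, 79, 90, 101, 112, 123, 134, 145, 156, which is linear: a_n = 24 + 11·n.
Position 19 → stream A, term 7 = 36.
Term 20 comes from stream B (its 13th entry): 167.

36, 167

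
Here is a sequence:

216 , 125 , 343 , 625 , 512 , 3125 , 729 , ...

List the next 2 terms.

Positions 1, 3, 5, … form one subsequence and positions 2, 4, 6, … form another.
Track A: 216, 343, 512, 729 (the cubes 6³, 7³, 8³, …).
Track B: 125, 625, 3125 (powers of 5).
Term 8 comes from track B (its 4th entry): 15625.
Position 9 falls in track A as its term 5, giving 1000.

15625, 1000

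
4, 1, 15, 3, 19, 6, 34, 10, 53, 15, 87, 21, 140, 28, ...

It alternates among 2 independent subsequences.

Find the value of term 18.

The terms cycle through 2 interleaved subsequences.
Stream A: 4, 15, 19, 34, 53, 87, 140 (Fibonacci-style (each term is the sum of the two before it)).
Stream B: 1, 3, 6, 10, 15, 21, 28 (the triangular numbers T_1, T_2, …).
Position 18 falls in stream B as its term 9, giving 45.

45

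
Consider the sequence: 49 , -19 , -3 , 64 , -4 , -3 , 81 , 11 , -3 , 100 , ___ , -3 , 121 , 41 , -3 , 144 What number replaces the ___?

Taking every 3rd term gives 3 separate tracks.
Track A: 49, 64, 81, 100, 121, 144. Consecutive squares n² from n = 7.
Track B: -19, -4, 11, ?, 41. Arithmetic, step +15.
Track C: -3, -3, -3, -3, -3. The constant sequence -3.
The gap is track B's term 4; the rule gives 26.

26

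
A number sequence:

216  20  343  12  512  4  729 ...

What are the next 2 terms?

-4, 1000

The terms cycle through 2 interleaved subsequences.
Track A = 216, 343, 512, 729: the cubes 6³, 7³, 8³, ….
Track B = 20, 12, 4: subtracting 8 each time.
Position 8 → track B, term 4 = -4.
Position 9 falls in track A as its term 5, giving 1000.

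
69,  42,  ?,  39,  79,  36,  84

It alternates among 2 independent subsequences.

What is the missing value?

Odd-indexed and even-indexed terms follow separate rules.
Subsequence A: 69, ?, 79, 84. Arithmetic, step +5.
Subsequence B: 42, 39, 36. Linear: a_n = 45 − 3·n.
The gap is subsequence A's term 2; the rule gives 74.

74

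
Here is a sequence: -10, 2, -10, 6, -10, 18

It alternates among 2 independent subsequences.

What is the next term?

Positions 1, 3, 5, … form one subsequence and positions 2, 4, 6, … form another.
Stream A: -10, -10, -10 (the constant sequence -10).
Stream B: 2, 6, 18 (geometric, ×3 each step).
Term 7 comes from stream A (its 4th entry): -10.

-10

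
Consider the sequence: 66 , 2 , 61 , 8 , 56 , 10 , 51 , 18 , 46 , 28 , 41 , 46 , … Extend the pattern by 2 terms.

36, 74

Taking every 2nd term gives 2 separate tracks.
Subsequence A = 66, 61, 56, 51, 46, 41: subtracting 5 each time.
Subsequence B = 2, 8, 10, 18, 28, 46: each term equals the sum of the previous two.
Position 13 falls in subsequence A as its term 7, giving 36.
Position 14 falls in subsequence B as its term 7, giving 74.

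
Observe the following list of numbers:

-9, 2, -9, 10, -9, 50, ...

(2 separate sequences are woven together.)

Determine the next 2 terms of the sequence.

Odd-indexed and even-indexed terms follow separate rules.
Track A is -9, -9, -9, which is constant -9.
Track B is 2, 10, 50, which is a geometric progression (common ratio 5).
Position 7 falls in track A as its term 4, giving -9.
Term 8 comes from track B (its 4th entry): 250.

-9, 250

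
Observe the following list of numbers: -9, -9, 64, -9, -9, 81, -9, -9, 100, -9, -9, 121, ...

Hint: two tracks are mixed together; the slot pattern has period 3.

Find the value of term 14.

Reading positions in blocks of 3 reveals the pattern AAB — 2 tracks woven together.
Subsequence A: -9, -9, -9, -9, -9, -9, -9, -9 — always -9.
Subsequence B: 64, 81, 100, 121 — consecutive squares n² from n = 8.
Position 14 falls in subsequence A as its term 10, giving -9.

-9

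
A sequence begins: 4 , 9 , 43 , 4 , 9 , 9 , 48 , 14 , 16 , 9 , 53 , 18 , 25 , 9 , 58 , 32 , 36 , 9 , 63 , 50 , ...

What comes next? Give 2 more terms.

49, 9

Split by position mod 4: positions 1, 5, 9, … form one track, and each other residue class forms its own.
Subsequence A: 4, 9, 16, 25, 36 (consecutive squares n² from n = 2).
Subsequence B: 9, 9, 9, 9, 9 (always 9).
Subsequence C: 43, 48, 53, 58, 63 (adding 5 each time).
Subsequence D: 4, 14, 18, 32, 50 (a Fibonacci-like recurrence a_n = a_{n-1} + a_{n-2}).
The 21st slot belongs to subsequence A; its 6th term is 49.
Position 22 → subsequence B, term 6 = 9.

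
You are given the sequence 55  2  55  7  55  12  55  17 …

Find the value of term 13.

55

Taking every 2nd term gives 2 separate tracks.
Subsequence A: 55, 55, 55, 55 — always 55.
Subsequence B: 2, 7, 12, 17 — linear: a_n = -3 + 5·n.
Position 13 falls in subsequence A as its term 7, giving 55.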